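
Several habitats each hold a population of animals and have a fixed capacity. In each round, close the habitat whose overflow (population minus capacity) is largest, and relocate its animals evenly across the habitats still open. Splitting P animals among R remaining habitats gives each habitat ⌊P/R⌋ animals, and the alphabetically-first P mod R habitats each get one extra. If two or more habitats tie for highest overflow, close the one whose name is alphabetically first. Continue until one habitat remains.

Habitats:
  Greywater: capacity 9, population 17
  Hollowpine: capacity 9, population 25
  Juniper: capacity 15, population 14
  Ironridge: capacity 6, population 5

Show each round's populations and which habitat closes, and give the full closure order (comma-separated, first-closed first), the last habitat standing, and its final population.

Closure order: Hollowpine, Greywater, Ironridge
Last habitat: Juniper with 61 animals

Round 1: Greywater=17 Hollowpine=25 Ironridge=5 Juniper=14 → close Hollowpine (overflow 16)
  25÷3 = 8 each, +1 to first 1
Round 2: Greywater=26 Ironridge=13 Juniper=22 → close Greywater (overflow 17)
  26÷2 = 13 each, +1 to first 0
Round 3: Ironridge=26 Juniper=35 → close Ironridge (overflow 20)
  26÷1 = 26 each, +1 to first 0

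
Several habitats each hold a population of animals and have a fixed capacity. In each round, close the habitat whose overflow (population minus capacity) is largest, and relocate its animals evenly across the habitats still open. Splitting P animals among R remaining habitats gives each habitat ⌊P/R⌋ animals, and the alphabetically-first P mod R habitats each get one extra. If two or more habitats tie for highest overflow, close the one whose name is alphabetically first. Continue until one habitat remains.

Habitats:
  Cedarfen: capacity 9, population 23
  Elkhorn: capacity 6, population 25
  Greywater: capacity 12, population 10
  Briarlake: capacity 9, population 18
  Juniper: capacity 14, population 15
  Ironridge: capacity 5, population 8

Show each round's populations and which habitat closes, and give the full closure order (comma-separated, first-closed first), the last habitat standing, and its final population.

Round 1: Briarlake=18 Cedarfen=23 Elkhorn=25 Greywater=10 Ironridge=8 Juniper=15 → close Elkhorn (overflow 19)
  25÷5 = 5 each, +1 to first 0
Round 2: Briarlake=23 Cedarfen=28 Greywater=15 Ironridge=13 Juniper=20 → close Cedarfen (overflow 19)
  28÷4 = 7 each, +1 to first 0
Round 3: Briarlake=30 Greywater=22 Ironridge=20 Juniper=27 → close Briarlake (overflow 21)
  30÷3 = 10 each, +1 to first 0
Round 4: Greywater=32 Ironridge=30 Juniper=37 → close Ironridge (overflow 25)
  30÷2 = 15 each, +1 to first 0
Round 5: Greywater=47 Juniper=52 → close Juniper (overflow 38)
  52÷1 = 52 each, +1 to first 0

Closure order: Elkhorn, Cedarfen, Briarlake, Ironridge, Juniper
Last habitat: Greywater with 99 animals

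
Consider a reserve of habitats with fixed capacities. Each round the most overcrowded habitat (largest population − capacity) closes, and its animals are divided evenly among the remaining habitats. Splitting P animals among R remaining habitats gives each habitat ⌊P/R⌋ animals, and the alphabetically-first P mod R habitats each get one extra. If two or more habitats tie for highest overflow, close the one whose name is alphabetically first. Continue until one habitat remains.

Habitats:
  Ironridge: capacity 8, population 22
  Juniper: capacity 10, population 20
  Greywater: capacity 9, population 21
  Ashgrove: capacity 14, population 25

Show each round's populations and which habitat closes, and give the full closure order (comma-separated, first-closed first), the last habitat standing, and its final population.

Round 1: Ashgrove=25 Greywater=21 Ironridge=22 Juniper=20 → close Ironridge (overflow 14)
  22÷3 = 7 each, +1 to first 1
Round 2: Ashgrove=33 Greywater=28 Juniper=27 → close Ashgrove (overflow 19)
  33÷2 = 16 each, +1 to first 1
Round 3: Greywater=45 Juniper=43 → close Greywater (overflow 36)
  45÷1 = 45 each, +1 to first 0

Closure order: Ironridge, Ashgrove, Greywater
Last habitat: Juniper with 88 animals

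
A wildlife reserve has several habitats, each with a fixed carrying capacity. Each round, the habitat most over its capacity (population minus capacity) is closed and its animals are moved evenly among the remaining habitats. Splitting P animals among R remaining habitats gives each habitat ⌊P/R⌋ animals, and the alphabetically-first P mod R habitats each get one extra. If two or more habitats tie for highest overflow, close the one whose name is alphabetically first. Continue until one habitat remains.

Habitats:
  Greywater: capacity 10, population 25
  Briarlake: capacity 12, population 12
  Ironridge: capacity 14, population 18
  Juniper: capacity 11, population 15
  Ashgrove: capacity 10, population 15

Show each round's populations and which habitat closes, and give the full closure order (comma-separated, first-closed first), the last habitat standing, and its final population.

Round 1: Ashgrove=15 Briarlake=12 Greywater=25 Ironridge=18 Juniper=15 → close Greywater (overflow 15)
  25÷4 = 6 each, +1 to first 1
Round 2: Ashgrove=22 Briarlake=18 Ironridge=24 Juniper=21 → close Ashgrove (overflow 12)
  22÷3 = 7 each, +1 to first 1
Round 3: Briarlake=26 Ironridge=31 Juniper=28 → close Ironridge (overflow 17)
  31÷2 = 15 each, +1 to first 1
Round 4: Briarlake=42 Juniper=43 → close Juniper (overflow 32)
  43÷1 = 43 each, +1 to first 0

Closure order: Greywater, Ashgrove, Ironridge, Juniper
Last habitat: Briarlake with 85 animals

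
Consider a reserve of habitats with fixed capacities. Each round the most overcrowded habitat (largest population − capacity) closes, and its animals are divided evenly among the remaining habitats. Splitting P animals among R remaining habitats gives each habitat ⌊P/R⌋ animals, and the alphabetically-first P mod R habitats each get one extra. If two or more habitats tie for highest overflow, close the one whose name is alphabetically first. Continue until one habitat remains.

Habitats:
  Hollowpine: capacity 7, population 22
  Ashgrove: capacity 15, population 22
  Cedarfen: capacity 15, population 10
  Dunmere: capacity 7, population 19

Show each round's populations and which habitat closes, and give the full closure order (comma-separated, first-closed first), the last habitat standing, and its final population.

Round 1: Ashgrove=22 Cedarfen=10 Dunmere=19 Hollowpine=22 → close Hollowpine (overflow 15)
  22÷3 = 7 each, +1 to first 1
Round 2: Ashgrove=30 Cedarfen=17 Dunmere=26 → close Dunmere (overflow 19)
  26÷2 = 13 each, +1 to first 0
Round 3: Ashgrove=43 Cedarfen=30 → close Ashgrove (overflow 28)
  43÷1 = 43 each, +1 to first 0

Closure order: Hollowpine, Dunmere, Ashgrove
Last habitat: Cedarfen with 73 animals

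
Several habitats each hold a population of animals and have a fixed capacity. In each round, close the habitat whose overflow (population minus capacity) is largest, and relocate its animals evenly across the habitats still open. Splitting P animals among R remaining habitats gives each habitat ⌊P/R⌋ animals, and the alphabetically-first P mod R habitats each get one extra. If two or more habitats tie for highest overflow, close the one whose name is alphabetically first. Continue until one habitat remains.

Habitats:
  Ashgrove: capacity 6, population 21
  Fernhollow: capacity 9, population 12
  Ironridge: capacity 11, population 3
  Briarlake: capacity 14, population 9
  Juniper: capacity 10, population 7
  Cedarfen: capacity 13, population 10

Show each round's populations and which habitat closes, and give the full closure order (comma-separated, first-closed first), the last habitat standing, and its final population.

Closure order: Ashgrove, Fernhollow, Cedarfen, Juniper, Briarlake
Last habitat: Ironridge with 62 animals

Round 1: Ashgrove=21 Briarlake=9 Cedarfen=10 Fernhollow=12 Ironridge=3 Juniper=7 → close Ashgrove (overflow 15)
  21÷5 = 4 each, +1 to first 1
Round 2: Briarlake=14 Cedarfen=14 Fernhollow=16 Ironridge=7 Juniper=11 → close Fernhollow (overflow 7)
  16÷4 = 4 each, +1 to first 0
Round 3: Briarlake=18 Cedarfen=18 Ironridge=11 Juniper=15 → close Cedarfen (overflow 5)
  18÷3 = 6 each, +1 to first 0
Round 4: Briarlake=24 Ironridge=17 Juniper=21 → close Juniper (overflow 11)
  21÷2 = 10 each, +1 to first 1
Round 5: Briarlake=35 Ironridge=27 → close Briarlake (overflow 21)
  35÷1 = 35 each, +1 to first 0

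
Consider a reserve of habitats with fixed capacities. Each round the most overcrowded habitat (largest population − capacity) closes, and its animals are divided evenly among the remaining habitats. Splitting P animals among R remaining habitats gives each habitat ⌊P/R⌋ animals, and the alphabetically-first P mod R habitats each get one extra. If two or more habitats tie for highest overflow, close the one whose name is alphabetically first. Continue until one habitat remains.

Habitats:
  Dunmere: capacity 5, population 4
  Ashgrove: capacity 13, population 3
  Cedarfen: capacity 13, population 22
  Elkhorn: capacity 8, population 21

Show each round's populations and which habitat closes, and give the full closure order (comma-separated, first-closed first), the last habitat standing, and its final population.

Closure order: Elkhorn, Cedarfen, Dunmere
Last habitat: Ashgrove with 50 animals

Round 1: Ashgrove=3 Cedarfen=22 Dunmere=4 Elkhorn=21 → close Elkhorn (overflow 13)
  21÷3 = 7 each, +1 to first 0
Round 2: Ashgrove=10 Cedarfen=29 Dunmere=11 → close Cedarfen (overflow 16)
  29÷2 = 14 each, +1 to first 1
Round 3: Ashgrove=25 Dunmere=25 → close Dunmere (overflow 20)
  25÷1 = 25 each, +1 to first 0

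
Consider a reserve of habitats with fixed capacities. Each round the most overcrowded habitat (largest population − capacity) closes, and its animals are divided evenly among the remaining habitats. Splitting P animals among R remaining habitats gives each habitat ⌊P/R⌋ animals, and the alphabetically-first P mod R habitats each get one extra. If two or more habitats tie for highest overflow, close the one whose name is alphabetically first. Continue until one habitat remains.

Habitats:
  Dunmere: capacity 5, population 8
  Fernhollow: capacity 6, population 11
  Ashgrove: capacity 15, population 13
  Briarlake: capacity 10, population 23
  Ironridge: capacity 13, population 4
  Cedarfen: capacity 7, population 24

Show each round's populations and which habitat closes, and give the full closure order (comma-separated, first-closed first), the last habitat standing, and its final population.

Round 1: Ashgrove=13 Briarlake=23 Cedarfen=24 Dunmere=8 Fernhollow=11 Ironridge=4 → close Cedarfen (overflow 17)
  24÷5 = 4 each, +1 to first 4
Round 2: Ashgrove=18 Briarlake=28 Dunmere=13 Fernhollow=16 Ironridge=8 → close Briarlake (overflow 18)
  28÷4 = 7 each, +1 to first 0
Round 3: Ashgrove=25 Dunmere=20 Fernhollow=23 Ironridge=15 → close Fernhollow (overflow 17)
  23÷3 = 7 each, +1 to first 2
Round 4: Ashgrove=33 Dunmere=28 Ironridge=22 → close Dunmere (overflow 23)
  28÷2 = 14 each, +1 to first 0
Round 5: Ashgrove=47 Ironridge=36 → close Ashgrove (overflow 32)
  47÷1 = 47 each, +1 to first 0

Closure order: Cedarfen, Briarlake, Fernhollow, Dunmere, Ashgrove
Last habitat: Ironridge with 83 animals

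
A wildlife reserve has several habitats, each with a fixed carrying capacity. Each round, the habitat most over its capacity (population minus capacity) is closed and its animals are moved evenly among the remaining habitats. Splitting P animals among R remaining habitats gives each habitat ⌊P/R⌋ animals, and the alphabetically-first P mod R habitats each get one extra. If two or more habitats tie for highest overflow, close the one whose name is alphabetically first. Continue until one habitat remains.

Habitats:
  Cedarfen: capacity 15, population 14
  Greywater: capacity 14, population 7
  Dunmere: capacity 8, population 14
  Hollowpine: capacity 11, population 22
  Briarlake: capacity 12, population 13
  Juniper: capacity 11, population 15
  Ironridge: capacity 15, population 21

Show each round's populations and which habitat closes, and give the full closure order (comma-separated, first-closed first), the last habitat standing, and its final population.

Closure order: Hollowpine, Dunmere, Ironridge, Briarlake, Juniper, Cedarfen
Last habitat: Greywater with 106 animals

Round 1: Briarlake=13 Cedarfen=14 Dunmere=14 Greywater=7 Hollowpine=22 Ironridge=21 Juniper=15 → close Hollowpine (overflow 11)
  22÷6 = 3 each, +1 to first 4
Round 2: Briarlake=17 Cedarfen=18 Dunmere=18 Greywater=11 Ironridge=24 Juniper=18 → close Dunmere (overflow 10)
  18÷5 = 3 each, +1 to first 3
Round 3: Briarlake=21 Cedarfen=22 Greywater=15 Ironridge=27 Juniper=21 → close Ironridge (overflow 12)
  27÷4 = 6 each, +1 to first 3
Round 4: Briarlake=28 Cedarfen=29 Greywater=22 Juniper=27 → close Briarlake (overflow 16)
  28÷3 = 9 each, +1 to first 1
Round 5: Cedarfen=39 Greywater=31 Juniper=36 → close Juniper (overflow 25)
  36÷2 = 18 each, +1 to first 0
Round 6: Cedarfen=57 Greywater=49 → close Cedarfen (overflow 42)
  57÷1 = 57 each, +1 to first 0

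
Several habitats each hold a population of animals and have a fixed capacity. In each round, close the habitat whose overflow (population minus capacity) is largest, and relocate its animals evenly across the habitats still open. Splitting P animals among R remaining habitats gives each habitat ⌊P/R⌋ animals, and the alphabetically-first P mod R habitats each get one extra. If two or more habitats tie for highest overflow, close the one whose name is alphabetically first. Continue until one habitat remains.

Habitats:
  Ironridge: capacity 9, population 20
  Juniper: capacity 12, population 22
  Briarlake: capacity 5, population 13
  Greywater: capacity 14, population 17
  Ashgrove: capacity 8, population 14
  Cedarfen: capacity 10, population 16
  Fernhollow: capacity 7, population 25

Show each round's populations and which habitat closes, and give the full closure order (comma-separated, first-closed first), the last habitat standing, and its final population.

Closure order: Fernhollow, Ironridge, Juniper, Briarlake, Ashgrove, Cedarfen
Last habitat: Greywater with 127 animals

Round 1: Ashgrove=14 Briarlake=13 Cedarfen=16 Fernhollow=25 Greywater=17 Ironridge=20 Juniper=22 → close Fernhollow (overflow 18)
  25÷6 = 4 each, +1 to first 1
Round 2: Ashgrove=19 Briarlake=17 Cedarfen=20 Greywater=21 Ironridge=24 Juniper=26 → close Ironridge (overflow 15)
  24÷5 = 4 each, +1 to first 4
Round 3: Ashgrove=24 Briarlake=22 Cedarfen=25 Greywater=26 Juniper=30 → close Juniper (overflow 18)
  30÷4 = 7 each, +1 to first 2
Round 4: Ashgrove=32 Briarlake=30 Cedarfen=32 Greywater=33 → close Briarlake (overflow 25)
  30÷3 = 10 each, +1 to first 0
Round 5: Ashgrove=42 Cedarfen=42 Greywater=43 → close Ashgrove (overflow 34)
  42÷2 = 21 each, +1 to first 0
Round 6: Cedarfen=63 Greywater=64 → close Cedarfen (overflow 53)
  63÷1 = 63 each, +1 to first 0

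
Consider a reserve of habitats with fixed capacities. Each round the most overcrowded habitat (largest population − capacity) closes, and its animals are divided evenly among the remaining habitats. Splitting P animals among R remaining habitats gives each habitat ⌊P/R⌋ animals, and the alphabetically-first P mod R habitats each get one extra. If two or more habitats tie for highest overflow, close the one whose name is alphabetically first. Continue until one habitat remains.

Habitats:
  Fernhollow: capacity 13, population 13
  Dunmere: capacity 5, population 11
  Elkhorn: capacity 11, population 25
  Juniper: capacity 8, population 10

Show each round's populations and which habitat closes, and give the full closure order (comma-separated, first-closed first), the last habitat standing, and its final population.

Round 1: Dunmere=11 Elkhorn=25 Fernhollow=13 Juniper=10 → close Elkhorn (overflow 14)
  25÷3 = 8 each, +1 to first 1
Round 2: Dunmere=20 Fernhollow=21 Juniper=18 → close Dunmere (overflow 15)
  20÷2 = 10 each, +1 to first 0
Round 3: Fernhollow=31 Juniper=28 → close Juniper (overflow 20)
  28÷1 = 28 each, +1 to first 0

Closure order: Elkhorn, Dunmere, Juniper
Last habitat: Fernhollow with 59 animals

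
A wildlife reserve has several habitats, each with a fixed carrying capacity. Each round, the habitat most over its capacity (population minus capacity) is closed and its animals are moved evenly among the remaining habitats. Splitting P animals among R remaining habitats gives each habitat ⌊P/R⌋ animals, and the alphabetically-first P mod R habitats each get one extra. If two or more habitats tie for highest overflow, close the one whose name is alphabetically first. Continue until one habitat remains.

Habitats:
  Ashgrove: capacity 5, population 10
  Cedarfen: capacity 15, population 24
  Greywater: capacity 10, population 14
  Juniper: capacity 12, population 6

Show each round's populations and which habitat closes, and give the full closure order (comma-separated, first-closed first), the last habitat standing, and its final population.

Closure order: Cedarfen, Ashgrove, Greywater
Last habitat: Juniper with 54 animals

Round 1: Ashgrove=10 Cedarfen=24 Greywater=14 Juniper=6 → close Cedarfen (overflow 9)
  24÷3 = 8 each, +1 to first 0
Round 2: Ashgrove=18 Greywater=22 Juniper=14 → close Ashgrove (overflow 13)
  18÷2 = 9 each, +1 to first 0
Round 3: Greywater=31 Juniper=23 → close Greywater (overflow 21)
  31÷1 = 31 each, +1 to first 0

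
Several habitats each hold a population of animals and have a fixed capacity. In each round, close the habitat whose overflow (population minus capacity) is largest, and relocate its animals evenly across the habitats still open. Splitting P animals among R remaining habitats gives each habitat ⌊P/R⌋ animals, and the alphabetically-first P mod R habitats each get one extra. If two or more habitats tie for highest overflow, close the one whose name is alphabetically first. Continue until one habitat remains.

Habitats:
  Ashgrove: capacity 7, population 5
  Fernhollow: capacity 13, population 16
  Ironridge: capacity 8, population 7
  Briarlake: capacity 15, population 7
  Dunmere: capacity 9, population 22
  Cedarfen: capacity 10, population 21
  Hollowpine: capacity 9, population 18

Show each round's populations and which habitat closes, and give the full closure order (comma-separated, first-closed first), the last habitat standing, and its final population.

Round 1: Ashgrove=5 Briarlake=7 Cedarfen=21 Dunmere=22 Fernhollow=16 Hollowpine=18 Ironridge=7 → close Dunmere (overflow 13)
  22÷6 = 3 each, +1 to first 4
Round 2: Ashgrove=9 Briarlake=11 Cedarfen=25 Fernhollow=20 Hollowpine=21 Ironridge=10 → close Cedarfen (overflow 15)
  25÷5 = 5 each, +1 to first 0
Round 3: Ashgrove=14 Briarlake=16 Fernhollow=25 Hollowpine=26 Ironridge=15 → close Hollowpine (overflow 17)
  26÷4 = 6 each, +1 to first 2
Round 4: Ashgrove=21 Briarlake=23 Fernhollow=31 Ironridge=21 → close Fernhollow (overflow 18)
  31÷3 = 10 each, +1 to first 1
Round 5: Ashgrove=32 Briarlake=33 Ironridge=31 → close Ashgrove (overflow 25)
  32÷2 = 16 each, +1 to first 0
Round 6: Briarlake=49 Ironridge=47 → close Ironridge (overflow 39)
  47÷1 = 47 each, +1 to first 0

Closure order: Dunmere, Cedarfen, Hollowpine, Fernhollow, Ashgrove, Ironridge
Last habitat: Briarlake with 96 animals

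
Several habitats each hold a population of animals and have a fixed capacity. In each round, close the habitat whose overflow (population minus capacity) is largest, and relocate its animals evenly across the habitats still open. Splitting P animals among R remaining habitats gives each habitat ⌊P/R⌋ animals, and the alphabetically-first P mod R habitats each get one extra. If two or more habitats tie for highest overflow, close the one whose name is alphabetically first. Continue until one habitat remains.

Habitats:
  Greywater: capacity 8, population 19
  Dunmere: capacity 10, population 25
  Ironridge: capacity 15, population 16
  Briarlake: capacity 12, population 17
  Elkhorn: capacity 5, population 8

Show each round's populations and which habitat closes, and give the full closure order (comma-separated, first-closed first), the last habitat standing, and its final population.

Round 1: Briarlake=17 Dunmere=25 Elkhorn=8 Greywater=19 Ironridge=16 → close Dunmere (overflow 15)
  25÷4 = 6 each, +1 to first 1
Round 2: Briarlake=24 Elkhorn=14 Greywater=25 Ironridge=22 → close Greywater (overflow 17)
  25÷3 = 8 each, +1 to first 1
Round 3: Briarlake=33 Elkhorn=22 Ironridge=30 → close Briarlake (overflow 21)
  33÷2 = 16 each, +1 to first 1
Round 4: Elkhorn=39 Ironridge=46 → close Elkhorn (overflow 34)
  39÷1 = 39 each, +1 to first 0

Closure order: Dunmere, Greywater, Briarlake, Elkhorn
Last habitat: Ironridge with 85 animals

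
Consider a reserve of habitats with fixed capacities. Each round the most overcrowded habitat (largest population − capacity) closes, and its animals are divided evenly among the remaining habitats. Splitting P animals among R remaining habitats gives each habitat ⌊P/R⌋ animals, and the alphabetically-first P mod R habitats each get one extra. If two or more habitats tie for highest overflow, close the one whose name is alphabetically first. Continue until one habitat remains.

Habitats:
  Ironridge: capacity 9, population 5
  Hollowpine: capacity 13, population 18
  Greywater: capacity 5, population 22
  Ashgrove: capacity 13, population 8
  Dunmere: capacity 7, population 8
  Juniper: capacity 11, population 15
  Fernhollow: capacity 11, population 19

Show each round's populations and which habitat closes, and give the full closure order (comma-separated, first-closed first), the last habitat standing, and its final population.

Round 1: Ashgrove=8 Dunmere=8 Fernhollow=19 Greywater=22 Hollowpine=18 Ironridge=5 Juniper=15 → close Greywater (overflow 17)
  22÷6 = 3 each, +1 to first 4
Round 2: Ashgrove=12 Dunmere=12 Fernhollow=23 Hollowpine=22 Ironridge=8 Juniper=18 → close Fernhollow (overflow 12)
  23÷5 = 4 each, +1 to first 3
Round 3: Ashgrove=17 Dunmere=17 Hollowpine=27 Ironridge=12 Juniper=22 → close Hollowpine (overflow 14)
  27÷4 = 6 each, +1 to first 3
Round 4: Ashgrove=24 Dunmere=24 Ironridge=19 Juniper=28 → close Dunmere (overflow 17)
  24÷3 = 8 each, +1 to first 0
Round 5: Ashgrove=32 Ironridge=27 Juniper=36 → close Juniper (overflow 25)
  36÷2 = 18 each, +1 to first 0
Round 6: Ashgrove=50 Ironridge=45 → close Ashgrove (overflow 37)
  50÷1 = 50 each, +1 to first 0

Closure order: Greywater, Fernhollow, Hollowpine, Dunmere, Juniper, Ashgrove
Last habitat: Ironridge with 95 animals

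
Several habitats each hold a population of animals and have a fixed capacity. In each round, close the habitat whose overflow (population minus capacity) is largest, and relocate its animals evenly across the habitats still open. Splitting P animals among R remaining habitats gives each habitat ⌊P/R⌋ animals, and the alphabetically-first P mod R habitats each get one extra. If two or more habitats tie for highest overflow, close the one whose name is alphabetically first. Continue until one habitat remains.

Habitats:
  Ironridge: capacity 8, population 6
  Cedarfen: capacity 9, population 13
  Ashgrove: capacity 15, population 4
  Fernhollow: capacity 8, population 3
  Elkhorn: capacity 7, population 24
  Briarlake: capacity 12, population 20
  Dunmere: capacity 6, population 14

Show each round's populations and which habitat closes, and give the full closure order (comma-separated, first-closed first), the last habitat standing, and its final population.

Round 1: Ashgrove=4 Briarlake=20 Cedarfen=13 Dunmere=14 Elkhorn=24 Fernhollow=3 Ironridge=6 → close Elkhorn (overflow 17)
  24÷6 = 4 each, +1 to first 0
Round 2: Ashgrove=8 Briarlake=24 Cedarfen=17 Dunmere=18 Fernhollow=7 Ironridge=10 → close Briarlake (overflow 12)
  24÷5 = 4 each, +1 to first 4
Round 3: Ashgrove=13 Cedarfen=22 Dunmere=23 Fernhollow=12 Ironridge=14 → close Dunmere (overflow 17)
  23÷4 = 5 each, +1 to first 3
Round 4: Ashgrove=19 Cedarfen=28 Fernhollow=18 Ironridge=19 → close Cedarfen (overflow 19)
  28÷3 = 9 each, +1 to first 1
Round 5: Ashgrove=29 Fernhollow=27 Ironridge=28 → close Ironridge (overflow 20)
  28÷2 = 14 each, +1 to first 0
Round 6: Ashgrove=43 Fernhollow=41 → close Fernhollow (overflow 33)
  41÷1 = 41 each, +1 to first 0

Closure order: Elkhorn, Briarlake, Dunmere, Cedarfen, Ironridge, Fernhollow
Last habitat: Ashgrove with 84 animals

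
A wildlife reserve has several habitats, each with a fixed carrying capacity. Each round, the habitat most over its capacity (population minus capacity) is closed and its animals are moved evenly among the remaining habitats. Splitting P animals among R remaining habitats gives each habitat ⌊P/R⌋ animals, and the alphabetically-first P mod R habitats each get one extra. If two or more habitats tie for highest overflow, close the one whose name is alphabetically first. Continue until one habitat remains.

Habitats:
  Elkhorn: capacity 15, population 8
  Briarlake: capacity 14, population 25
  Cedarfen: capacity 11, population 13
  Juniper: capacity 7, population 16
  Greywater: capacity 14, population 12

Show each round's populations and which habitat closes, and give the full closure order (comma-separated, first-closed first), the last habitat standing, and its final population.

Closure order: Briarlake, Juniper, Cedarfen, Greywater
Last habitat: Elkhorn with 74 animals

Round 1: Briarlake=25 Cedarfen=13 Elkhorn=8 Greywater=12 Juniper=16 → close Briarlake (overflow 11)
  25÷4 = 6 each, +1 to first 1
Round 2: Cedarfen=20 Elkhorn=14 Greywater=18 Juniper=22 → close Juniper (overflow 15)
  22÷3 = 7 each, +1 to first 1
Round 3: Cedarfen=28 Elkhorn=21 Greywater=25 → close Cedarfen (overflow 17)
  28÷2 = 14 each, +1 to first 0
Round 4: Elkhorn=35 Greywater=39 → close Greywater (overflow 25)
  39÷1 = 39 each, +1 to first 0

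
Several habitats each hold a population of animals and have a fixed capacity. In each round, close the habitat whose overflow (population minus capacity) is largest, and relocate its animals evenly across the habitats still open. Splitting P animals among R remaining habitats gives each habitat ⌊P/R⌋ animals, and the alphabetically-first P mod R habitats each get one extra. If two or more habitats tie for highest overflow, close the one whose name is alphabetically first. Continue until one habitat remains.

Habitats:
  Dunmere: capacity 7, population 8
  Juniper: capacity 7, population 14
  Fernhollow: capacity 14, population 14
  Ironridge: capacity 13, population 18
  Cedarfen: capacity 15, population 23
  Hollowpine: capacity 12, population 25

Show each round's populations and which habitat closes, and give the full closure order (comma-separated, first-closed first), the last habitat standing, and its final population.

Closure order: Hollowpine, Cedarfen, Juniper, Ironridge, Dunmere
Last habitat: Fernhollow with 102 animals

Round 1: Cedarfen=23 Dunmere=8 Fernhollow=14 Hollowpine=25 Ironridge=18 Juniper=14 → close Hollowpine (overflow 13)
  25÷5 = 5 each, +1 to first 0
Round 2: Cedarfen=28 Dunmere=13 Fernhollow=19 Ironridge=23 Juniper=19 → close Cedarfen (overflow 13)
  28÷4 = 7 each, +1 to first 0
Round 3: Dunmere=20 Fernhollow=26 Ironridge=30 Juniper=26 → close Juniper (overflow 19)
  26÷3 = 8 each, +1 to first 2
Round 4: Dunmere=29 Fernhollow=35 Ironridge=38 → close Ironridge (overflow 25)
  38÷2 = 19 each, +1 to first 0
Round 5: Dunmere=48 Fernhollow=54 → close Dunmere (overflow 41)
  48÷1 = 48 each, +1 to first 0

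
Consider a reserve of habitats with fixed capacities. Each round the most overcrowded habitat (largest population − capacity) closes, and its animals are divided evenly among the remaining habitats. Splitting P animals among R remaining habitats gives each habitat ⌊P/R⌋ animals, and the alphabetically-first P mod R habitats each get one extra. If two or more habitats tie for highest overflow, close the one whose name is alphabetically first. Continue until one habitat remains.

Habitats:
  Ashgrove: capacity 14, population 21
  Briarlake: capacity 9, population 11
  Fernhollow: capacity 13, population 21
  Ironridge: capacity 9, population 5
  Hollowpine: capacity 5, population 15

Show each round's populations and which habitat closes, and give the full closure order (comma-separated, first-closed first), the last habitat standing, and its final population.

Round 1: Ashgrove=21 Briarlake=11 Fernhollow=21 Hollowpine=15 Ironridge=5 → close Hollowpine (overflow 10)
  15÷4 = 3 each, +1 to first 3
Round 2: Ashgrove=25 Briarlake=15 Fernhollow=25 Ironridge=8 → close Fernhollow (overflow 12)
  25÷3 = 8 each, +1 to first 1
Round 3: Ashgrove=34 Briarlake=23 Ironridge=16 → close Ashgrove (overflow 20)
  34÷2 = 17 each, +1 to first 0
Round 4: Briarlake=40 Ironridge=33 → close Briarlake (overflow 31)
  40÷1 = 40 each, +1 to first 0

Closure order: Hollowpine, Fernhollow, Ashgrove, Briarlake
Last habitat: Ironridge with 73 animals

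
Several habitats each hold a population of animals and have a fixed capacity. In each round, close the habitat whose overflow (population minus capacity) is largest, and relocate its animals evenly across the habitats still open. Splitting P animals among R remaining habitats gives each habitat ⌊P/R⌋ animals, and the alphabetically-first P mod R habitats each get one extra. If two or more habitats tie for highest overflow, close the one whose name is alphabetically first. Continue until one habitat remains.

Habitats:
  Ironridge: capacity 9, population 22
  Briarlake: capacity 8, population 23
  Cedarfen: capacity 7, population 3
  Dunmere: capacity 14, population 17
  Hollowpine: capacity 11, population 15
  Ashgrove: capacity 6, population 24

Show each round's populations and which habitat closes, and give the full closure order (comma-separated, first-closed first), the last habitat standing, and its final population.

Closure order: Ashgrove, Briarlake, Ironridge, Hollowpine, Dunmere
Last habitat: Cedarfen with 104 animals

Round 1: Ashgrove=24 Briarlake=23 Cedarfen=3 Dunmere=17 Hollowpine=15 Ironridge=22 → close Ashgrove (overflow 18)
  24÷5 = 4 each, +1 to first 4
Round 2: Briarlake=28 Cedarfen=8 Dunmere=22 Hollowpine=20 Ironridge=26 → close Briarlake (overflow 20)
  28÷4 = 7 each, +1 to first 0
Round 3: Cedarfen=15 Dunmere=29 Hollowpine=27 Ironridge=33 → close Ironridge (overflow 24)
  33÷3 = 11 each, +1 to first 0
Round 4: Cedarfen=26 Dunmere=40 Hollowpine=38 → close Hollowpine (overflow 27)
  38÷2 = 19 each, +1 to first 0
Round 5: Cedarfen=45 Dunmere=59 → close Dunmere (overflow 45)
  59÷1 = 59 each, +1 to first 0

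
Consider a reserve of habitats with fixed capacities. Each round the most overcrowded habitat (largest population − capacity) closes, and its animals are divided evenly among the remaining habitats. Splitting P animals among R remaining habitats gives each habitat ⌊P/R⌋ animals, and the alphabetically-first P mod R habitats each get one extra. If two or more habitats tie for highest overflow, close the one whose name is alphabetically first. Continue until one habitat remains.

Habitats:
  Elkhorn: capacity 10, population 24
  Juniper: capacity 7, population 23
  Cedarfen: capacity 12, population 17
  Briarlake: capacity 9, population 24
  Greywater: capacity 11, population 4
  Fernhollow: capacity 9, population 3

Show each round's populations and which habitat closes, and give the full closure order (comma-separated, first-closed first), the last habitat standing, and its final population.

Round 1: Briarlake=24 Cedarfen=17 Elkhorn=24 Fernhollow=3 Greywater=4 Juniper=23 → close Juniper (overflow 16)
  23÷5 = 4 each, +1 to first 3
Round 2: Briarlake=29 Cedarfen=22 Elkhorn=29 Fernhollow=7 Greywater=8 → close Briarlake (overflow 20)
  29÷4 = 7 each, +1 to first 1
Round 3: Cedarfen=30 Elkhorn=36 Fernhollow=14 Greywater=15 → close Elkhorn (overflow 26)
  36÷3 = 12 each, +1 to first 0
Round 4: Cedarfen=42 Fernhollow=26 Greywater=27 → close Cedarfen (overflow 30)
  42÷2 = 21 each, +1 to first 0
Round 5: Fernhollow=47 Greywater=48 → close Fernhollow (overflow 38)
  47÷1 = 47 each, +1 to first 0

Closure order: Juniper, Briarlake, Elkhorn, Cedarfen, Fernhollow
Last habitat: Greywater with 95 animals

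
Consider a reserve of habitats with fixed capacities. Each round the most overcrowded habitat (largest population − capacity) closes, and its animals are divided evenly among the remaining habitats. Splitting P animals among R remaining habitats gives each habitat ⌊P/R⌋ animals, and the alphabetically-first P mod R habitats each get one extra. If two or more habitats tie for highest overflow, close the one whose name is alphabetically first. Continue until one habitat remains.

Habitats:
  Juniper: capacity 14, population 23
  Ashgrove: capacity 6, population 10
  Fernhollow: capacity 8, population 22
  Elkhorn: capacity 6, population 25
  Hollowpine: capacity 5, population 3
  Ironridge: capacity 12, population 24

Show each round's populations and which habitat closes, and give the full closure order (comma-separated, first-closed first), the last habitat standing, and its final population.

Round 1: Ashgrove=10 Elkhorn=25 Fernhollow=22 Hollowpine=3 Ironridge=24 Juniper=23 → close Elkhorn (overflow 19)
  25÷5 = 5 each, +1 to first 0
Round 2: Ashgrove=15 Fernhollow=27 Hollowpine=8 Ironridge=29 Juniper=28 → close Fernhollow (overflow 19)
  27÷4 = 6 each, +1 to first 3
Round 3: Ashgrove=22 Hollowpine=15 Ironridge=36 Juniper=34 → close Ironridge (overflow 24)
  36÷3 = 12 each, +1 to first 0
Round 4: Ashgrove=34 Hollowpine=27 Juniper=46 → close Juniper (overflow 32)
  46÷2 = 23 each, +1 to first 0
Round 5: Ashgrove=57 Hollowpine=50 → close Ashgrove (overflow 51)
  57÷1 = 57 each, +1 to first 0

Closure order: Elkhorn, Fernhollow, Ironridge, Juniper, Ashgrove
Last habitat: Hollowpine with 107 animals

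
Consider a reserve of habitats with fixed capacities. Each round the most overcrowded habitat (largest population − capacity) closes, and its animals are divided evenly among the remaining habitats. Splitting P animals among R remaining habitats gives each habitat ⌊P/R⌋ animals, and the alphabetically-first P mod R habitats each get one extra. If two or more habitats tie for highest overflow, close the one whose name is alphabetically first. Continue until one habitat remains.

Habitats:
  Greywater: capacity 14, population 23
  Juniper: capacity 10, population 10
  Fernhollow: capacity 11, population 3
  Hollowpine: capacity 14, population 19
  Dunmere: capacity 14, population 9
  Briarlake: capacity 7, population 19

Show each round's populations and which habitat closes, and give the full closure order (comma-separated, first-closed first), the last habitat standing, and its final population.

Round 1: Briarlake=19 Dunmere=9 Fernhollow=3 Greywater=23 Hollowpine=19 Juniper=10 → close Briarlake (overflow 12)
  19÷5 = 3 each, +1 to first 4
Round 2: Dunmere=13 Fernhollow=7 Greywater=27 Hollowpine=23 Juniper=13 → close Greywater (overflow 13)
  27÷4 = 6 each, +1 to first 3
Round 3: Dunmere=20 Fernhollow=14 Hollowpine=30 Juniper=19 → close Hollowpine (overflow 16)
  30÷3 = 10 each, +1 to first 0
Round 4: Dunmere=30 Fernhollow=24 Juniper=29 → close Juniper (overflow 19)
  29÷2 = 14 each, +1 to first 1
Round 5: Dunmere=45 Fernhollow=38 → close Dunmere (overflow 31)
  45÷1 = 45 each, +1 to first 0

Closure order: Briarlake, Greywater, Hollowpine, Juniper, Dunmere
Last habitat: Fernhollow with 83 animals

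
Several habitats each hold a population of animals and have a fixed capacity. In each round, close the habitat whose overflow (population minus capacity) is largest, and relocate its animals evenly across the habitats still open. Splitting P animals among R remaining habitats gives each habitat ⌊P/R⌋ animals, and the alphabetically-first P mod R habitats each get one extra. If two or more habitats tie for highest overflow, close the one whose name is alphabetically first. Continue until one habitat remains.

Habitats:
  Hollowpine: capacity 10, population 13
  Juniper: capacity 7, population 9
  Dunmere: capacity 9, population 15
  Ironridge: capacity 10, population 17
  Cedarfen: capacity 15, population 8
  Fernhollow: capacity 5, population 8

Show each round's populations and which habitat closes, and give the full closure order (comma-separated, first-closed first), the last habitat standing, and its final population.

Closure order: Ironridge, Dunmere, Fernhollow, Hollowpine, Juniper
Last habitat: Cedarfen with 70 animals

Round 1: Cedarfen=8 Dunmere=15 Fernhollow=8 Hollowpine=13 Ironridge=17 Juniper=9 → close Ironridge (overflow 7)
  17÷5 = 3 each, +1 to first 2
Round 2: Cedarfen=12 Dunmere=19 Fernhollow=11 Hollowpine=16 Juniper=12 → close Dunmere (overflow 10)
  19÷4 = 4 each, +1 to first 3
Round 3: Cedarfen=17 Fernhollow=16 Hollowpine=21 Juniper=16 → close Fernhollow (overflow 11)
  16÷3 = 5 each, +1 to first 1
Round 4: Cedarfen=23 Hollowpine=26 Juniper=21 → close Hollowpine (overflow 16)
  26÷2 = 13 each, +1 to first 0
Round 5: Cedarfen=36 Juniper=34 → close Juniper (overflow 27)
  34÷1 = 34 each, +1 to first 0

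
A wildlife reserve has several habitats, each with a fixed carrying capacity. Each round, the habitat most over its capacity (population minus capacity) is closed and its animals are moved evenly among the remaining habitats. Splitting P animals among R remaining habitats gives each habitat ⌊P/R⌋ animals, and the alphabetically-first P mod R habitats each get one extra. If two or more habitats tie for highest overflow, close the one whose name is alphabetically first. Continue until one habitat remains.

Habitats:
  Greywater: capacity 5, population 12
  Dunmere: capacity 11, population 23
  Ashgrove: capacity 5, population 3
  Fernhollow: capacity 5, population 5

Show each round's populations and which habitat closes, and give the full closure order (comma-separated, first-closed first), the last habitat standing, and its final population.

Round 1: Ashgrove=3 Dunmere=23 Fernhollow=5 Greywater=12 → close Dunmere (overflow 12)
  23÷3 = 7 each, +1 to first 2
Round 2: Ashgrove=11 Fernhollow=13 Greywater=19 → close Greywater (overflow 14)
  19÷2 = 9 each, +1 to first 1
Round 3: Ashgrove=21 Fernhollow=22 → close Fernhollow (overflow 17)
  22÷1 = 22 each, +1 to first 0

Closure order: Dunmere, Greywater, Fernhollow
Last habitat: Ashgrove with 43 animals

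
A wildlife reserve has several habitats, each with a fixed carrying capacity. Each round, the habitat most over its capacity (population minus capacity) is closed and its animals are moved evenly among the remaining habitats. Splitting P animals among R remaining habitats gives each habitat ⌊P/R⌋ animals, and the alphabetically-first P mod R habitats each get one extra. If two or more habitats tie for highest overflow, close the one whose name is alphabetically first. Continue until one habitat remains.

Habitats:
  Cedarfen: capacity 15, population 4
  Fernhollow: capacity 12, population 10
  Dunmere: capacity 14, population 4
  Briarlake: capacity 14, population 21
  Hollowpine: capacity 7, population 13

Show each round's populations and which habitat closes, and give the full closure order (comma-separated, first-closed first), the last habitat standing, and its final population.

Closure order: Briarlake, Hollowpine, Fernhollow, Cedarfen
Last habitat: Dunmere with 52 animals

Round 1: Briarlake=21 Cedarfen=4 Dunmere=4 Fernhollow=10 Hollowpine=13 → close Briarlake (overflow 7)
  21÷4 = 5 each, +1 to first 1
Round 2: Cedarfen=10 Dunmere=9 Fernhollow=15 Hollowpine=18 → close Hollowpine (overflow 11)
  18÷3 = 6 each, +1 to first 0
Round 3: Cedarfen=16 Dunmere=15 Fernhollow=21 → close Fernhollow (overflow 9)
  21÷2 = 10 each, +1 to first 1
Round 4: Cedarfen=27 Dunmere=25 → close Cedarfen (overflow 12)
  27÷1 = 27 each, +1 to first 0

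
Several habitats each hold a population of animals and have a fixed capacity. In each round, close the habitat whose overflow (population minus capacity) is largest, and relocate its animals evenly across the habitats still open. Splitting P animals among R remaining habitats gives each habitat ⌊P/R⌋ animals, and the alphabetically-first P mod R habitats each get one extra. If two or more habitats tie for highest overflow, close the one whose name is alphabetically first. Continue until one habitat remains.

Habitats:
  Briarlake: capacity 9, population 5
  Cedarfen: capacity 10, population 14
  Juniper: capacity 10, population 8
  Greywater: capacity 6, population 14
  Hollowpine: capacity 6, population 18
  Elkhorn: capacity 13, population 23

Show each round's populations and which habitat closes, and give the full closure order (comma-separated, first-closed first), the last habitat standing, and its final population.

Closure order: Hollowpine, Elkhorn, Greywater, Cedarfen, Briarlake
Last habitat: Juniper with 82 animals

Round 1: Briarlake=5 Cedarfen=14 Elkhorn=23 Greywater=14 Hollowpine=18 Juniper=8 → close Hollowpine (overflow 12)
  18÷5 = 3 each, +1 to first 3
Round 2: Briarlake=9 Cedarfen=18 Elkhorn=27 Greywater=17 Juniper=11 → close Elkhorn (overflow 14)
  27÷4 = 6 each, +1 to first 3
Round 3: Briarlake=16 Cedarfen=25 Greywater=24 Juniper=17 → close Greywater (overflow 18)
  24÷3 = 8 each, +1 to first 0
Round 4: Briarlake=24 Cedarfen=33 Juniper=25 → close Cedarfen (overflow 23)
  33÷2 = 16 each, +1 to first 1
Round 5: Briarlake=41 Juniper=41 → close Briarlake (overflow 32)
  41÷1 = 41 each, +1 to first 0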